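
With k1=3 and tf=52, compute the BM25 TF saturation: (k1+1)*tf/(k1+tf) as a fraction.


BM25 TF component = (k1+1)*tf / (k1+tf)
k1 = 3, tf = 52
Numerator = (3+1)*52 = 208
Denominator = 3 + 52 = 55
= 208/55 = 208/55

208/55


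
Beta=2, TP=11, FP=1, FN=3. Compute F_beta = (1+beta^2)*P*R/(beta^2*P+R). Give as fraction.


P = TP/(TP+FP) = 11/12 = 11/12
R = TP/(TP+FN) = 11/14 = 11/14
beta^2 = 2^2 = 4
(1 + beta^2) = 5
Numerator = (1+beta^2)*P*R = 605/168
Denominator = beta^2*P + R = 11/3 + 11/14 = 187/42
F_beta = 55/68

55/68


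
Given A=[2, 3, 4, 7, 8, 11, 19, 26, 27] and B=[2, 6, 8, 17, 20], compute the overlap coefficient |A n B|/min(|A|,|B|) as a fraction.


A intersect B = [2, 8]
|A intersect B| = 2
min(|A|, |B|) = min(9, 5) = 5
Overlap = 2 / 5 = 2/5

2/5


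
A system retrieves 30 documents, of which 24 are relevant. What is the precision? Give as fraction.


Precision = relevant_retrieved / total_retrieved
= 24 / 30
= 24 / (24 + 6)
= 4/5

4/5


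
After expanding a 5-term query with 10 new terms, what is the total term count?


Original terms: 5
Expansion terms: 10
Total = 5 + 10 = 15

15


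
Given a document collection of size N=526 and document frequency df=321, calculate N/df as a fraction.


IDF ratio = N / df
= 526 / 321
= 526/321

526/321


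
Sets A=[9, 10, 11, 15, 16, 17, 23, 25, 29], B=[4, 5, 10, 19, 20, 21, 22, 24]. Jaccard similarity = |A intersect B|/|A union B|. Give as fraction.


A intersect B = [10]
|A intersect B| = 1
A union B = [4, 5, 9, 10, 11, 15, 16, 17, 19, 20, 21, 22, 23, 24, 25, 29]
|A union B| = 16
Jaccard = 1/16 = 1/16

1/16


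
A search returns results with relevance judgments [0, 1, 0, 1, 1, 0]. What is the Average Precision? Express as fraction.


Computing P@k for each relevant position:
Position 1: not relevant
Position 2: relevant, P@2 = 1/2 = 1/2
Position 3: not relevant
Position 4: relevant, P@4 = 2/4 = 1/2
Position 5: relevant, P@5 = 3/5 = 3/5
Position 6: not relevant
Sum of P@k = 1/2 + 1/2 + 3/5 = 8/5
AP = 8/5 / 3 = 8/15

8/15


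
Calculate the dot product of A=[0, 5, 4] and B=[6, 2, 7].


Dot product = sum of element-wise products
A[0]*B[0] = 0*6 = 0
A[1]*B[1] = 5*2 = 10
A[2]*B[2] = 4*7 = 28
Sum = 0 + 10 + 28 = 38

38


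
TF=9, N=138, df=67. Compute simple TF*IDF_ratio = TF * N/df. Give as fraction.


TF * (N/df)
= 9 * (138/67)
= 9 * 138/67
= 1242/67

1242/67


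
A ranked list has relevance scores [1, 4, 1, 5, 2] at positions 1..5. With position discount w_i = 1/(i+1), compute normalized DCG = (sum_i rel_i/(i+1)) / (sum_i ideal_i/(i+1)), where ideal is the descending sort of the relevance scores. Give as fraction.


Position discount weights w_i = 1/(i+1) for i=1..5:
Weights = [1/2, 1/3, 1/4, 1/5, 1/6]
Actual relevance: [1, 4, 1, 5, 2]
DCG = 1/2 + 4/3 + 1/4 + 5/5 + 2/6 = 41/12
Ideal relevance (sorted desc): [5, 4, 2, 1, 1]
Ideal DCG = 5/2 + 4/3 + 2/4 + 1/5 + 1/6 = 47/10
nDCG = DCG / ideal_DCG = 41/12 / 47/10 = 205/282

205/282


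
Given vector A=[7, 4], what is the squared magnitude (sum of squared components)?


|A|^2 = sum of squared components
A[0]^2 = 7^2 = 49
A[1]^2 = 4^2 = 16
Sum = 49 + 16 = 65

65


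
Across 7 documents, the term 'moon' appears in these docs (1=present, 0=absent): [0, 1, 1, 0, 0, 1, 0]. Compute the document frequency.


Checking each document for 'moon':
Doc 1: absent
Doc 2: present
Doc 3: present
Doc 4: absent
Doc 5: absent
Doc 6: present
Doc 7: absent
df = sum of presences = 0 + 1 + 1 + 0 + 0 + 1 + 0 = 3

3


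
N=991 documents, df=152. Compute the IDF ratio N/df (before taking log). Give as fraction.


IDF ratio = N / df
= 991 / 152
= 991/152

991/152


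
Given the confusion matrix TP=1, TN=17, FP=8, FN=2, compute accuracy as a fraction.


Accuracy = (TP + TN) / (TP + TN + FP + FN)
TP + TN = 1 + 17 = 18
Total = 1 + 17 + 8 + 2 = 28
Accuracy = 18 / 28 = 9/14

9/14


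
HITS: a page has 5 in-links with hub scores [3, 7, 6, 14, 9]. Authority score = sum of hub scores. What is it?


Authority = sum of hub scores of in-linkers
In-link 1: hub score = 3
In-link 2: hub score = 7
In-link 3: hub score = 6
In-link 4: hub score = 14
In-link 5: hub score = 9
Authority = 3 + 7 + 6 + 14 + 9 = 39

39


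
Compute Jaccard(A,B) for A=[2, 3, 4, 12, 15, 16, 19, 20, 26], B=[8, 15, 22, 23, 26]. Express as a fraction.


A intersect B = [15, 26]
|A intersect B| = 2
A union B = [2, 3, 4, 8, 12, 15, 16, 19, 20, 22, 23, 26]
|A union B| = 12
Jaccard = 2/12 = 1/6

1/6


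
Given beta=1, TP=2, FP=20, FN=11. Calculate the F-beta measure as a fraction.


P = TP/(TP+FP) = 2/22 = 1/11
R = TP/(TP+FN) = 2/13 = 2/13
beta^2 = 1^2 = 1
(1 + beta^2) = 2
Numerator = (1+beta^2)*P*R = 4/143
Denominator = beta^2*P + R = 1/11 + 2/13 = 35/143
F_beta = 4/35

4/35


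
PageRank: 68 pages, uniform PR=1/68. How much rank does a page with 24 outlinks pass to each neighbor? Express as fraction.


Initial PR = 1/68 = 1/68
Outlinks = 24
Contribution per link = PR / outlinks
= 1/68 / 24
= 1/1632

1/1632


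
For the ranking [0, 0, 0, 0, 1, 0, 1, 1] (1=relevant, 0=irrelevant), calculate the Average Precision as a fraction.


Computing P@k for each relevant position:
Position 1: not relevant
Position 2: not relevant
Position 3: not relevant
Position 4: not relevant
Position 5: relevant, P@5 = 1/5 = 1/5
Position 6: not relevant
Position 7: relevant, P@7 = 2/7 = 2/7
Position 8: relevant, P@8 = 3/8 = 3/8
Sum of P@k = 1/5 + 2/7 + 3/8 = 241/280
AP = 241/280 / 3 = 241/840

241/840


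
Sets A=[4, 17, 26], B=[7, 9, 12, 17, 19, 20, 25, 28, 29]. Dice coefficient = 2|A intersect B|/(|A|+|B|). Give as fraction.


A intersect B = [17]
|A intersect B| = 1
|A| = 3, |B| = 9
Dice = 2*1 / (3+9)
= 2 / 12 = 1/6

1/6


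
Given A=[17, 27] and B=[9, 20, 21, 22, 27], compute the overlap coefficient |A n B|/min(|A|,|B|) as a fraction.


A intersect B = [27]
|A intersect B| = 1
min(|A|, |B|) = min(2, 5) = 2
Overlap = 1 / 2 = 1/2

1/2


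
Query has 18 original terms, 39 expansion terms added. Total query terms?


Original terms: 18
Expansion terms: 39
Total = 18 + 39 = 57

57


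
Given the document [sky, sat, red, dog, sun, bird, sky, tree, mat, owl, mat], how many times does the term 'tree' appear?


Document has 11 words
Scanning for 'tree':
Found at positions: [7]
Count = 1

1


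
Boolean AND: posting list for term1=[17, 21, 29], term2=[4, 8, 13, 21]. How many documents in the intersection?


Boolean AND: find intersection of posting lists
term1 docs: [17, 21, 29]
term2 docs: [4, 8, 13, 21]
Intersection: [21]
|intersection| = 1

1


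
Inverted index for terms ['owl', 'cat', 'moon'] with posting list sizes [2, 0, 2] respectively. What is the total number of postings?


Summing posting list sizes:
'owl': 2 postings
'cat': 0 postings
'moon': 2 postings
Total = 2 + 0 + 2 = 4

4


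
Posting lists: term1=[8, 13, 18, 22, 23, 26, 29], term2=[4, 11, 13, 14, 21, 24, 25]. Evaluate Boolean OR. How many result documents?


Boolean OR: find union of posting lists
term1 docs: [8, 13, 18, 22, 23, 26, 29]
term2 docs: [4, 11, 13, 14, 21, 24, 25]
Union: [4, 8, 11, 13, 14, 18, 21, 22, 23, 24, 25, 26, 29]
|union| = 13

13


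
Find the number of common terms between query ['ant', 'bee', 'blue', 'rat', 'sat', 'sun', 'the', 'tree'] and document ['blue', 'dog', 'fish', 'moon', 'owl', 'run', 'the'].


Query terms: ['ant', 'bee', 'blue', 'rat', 'sat', 'sun', 'the', 'tree']
Document terms: ['blue', 'dog', 'fish', 'moon', 'owl', 'run', 'the']
Common terms: ['blue', 'the']
Overlap count = 2

2


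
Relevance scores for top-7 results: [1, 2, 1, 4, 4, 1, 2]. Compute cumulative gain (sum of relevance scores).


Cumulative Gain = sum of relevance scores
Position 1: rel=1, running sum=1
Position 2: rel=2, running sum=3
Position 3: rel=1, running sum=4
Position 4: rel=4, running sum=8
Position 5: rel=4, running sum=12
Position 6: rel=1, running sum=13
Position 7: rel=2, running sum=15
CG = 15

15


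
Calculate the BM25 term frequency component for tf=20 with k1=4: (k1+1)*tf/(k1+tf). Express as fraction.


BM25 TF component = (k1+1)*tf / (k1+tf)
k1 = 4, tf = 20
Numerator = (4+1)*20 = 100
Denominator = 4 + 20 = 24
= 100/24 = 25/6

25/6


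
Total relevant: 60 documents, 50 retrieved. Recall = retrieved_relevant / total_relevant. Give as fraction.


Recall = retrieved_relevant / total_relevant
= 50 / 60
= 50 / (50 + 10)
= 5/6

5/6


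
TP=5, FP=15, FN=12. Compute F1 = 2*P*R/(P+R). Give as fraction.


F1 = 2 * P * R / (P + R)
P = TP/(TP+FP) = 5/20 = 1/4
R = TP/(TP+FN) = 5/17 = 5/17
2 * P * R = 2 * 1/4 * 5/17 = 5/34
P + R = 1/4 + 5/17 = 37/68
F1 = 5/34 / 37/68 = 10/37

10/37


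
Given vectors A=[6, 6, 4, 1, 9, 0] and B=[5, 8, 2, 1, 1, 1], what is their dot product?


Dot product = sum of element-wise products
A[0]*B[0] = 6*5 = 30
A[1]*B[1] = 6*8 = 48
A[2]*B[2] = 4*2 = 8
A[3]*B[3] = 1*1 = 1
A[4]*B[4] = 9*1 = 9
A[5]*B[5] = 0*1 = 0
Sum = 30 + 48 + 8 + 1 + 9 + 0 = 96

96


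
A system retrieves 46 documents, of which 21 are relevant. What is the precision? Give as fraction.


Precision = relevant_retrieved / total_retrieved
= 21 / 46
= 21 / (21 + 25)
= 21/46

21/46


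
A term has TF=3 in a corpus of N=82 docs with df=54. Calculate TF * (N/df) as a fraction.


TF * (N/df)
= 3 * (82/54)
= 3 * 41/27
= 41/9

41/9


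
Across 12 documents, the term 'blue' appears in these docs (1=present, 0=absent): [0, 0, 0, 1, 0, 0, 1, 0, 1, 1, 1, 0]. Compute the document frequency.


Checking each document for 'blue':
Doc 1: absent
Doc 2: absent
Doc 3: absent
Doc 4: present
Doc 5: absent
Doc 6: absent
Doc 7: present
Doc 8: absent
Doc 9: present
Doc 10: present
Doc 11: present
Doc 12: absent
df = sum of presences = 0 + 0 + 0 + 1 + 0 + 0 + 1 + 0 + 1 + 1 + 1 + 0 = 5

5


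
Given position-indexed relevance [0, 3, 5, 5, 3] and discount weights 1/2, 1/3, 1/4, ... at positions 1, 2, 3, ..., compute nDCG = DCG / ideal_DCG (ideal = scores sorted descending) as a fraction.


Position discount weights w_i = 1/(i+1) for i=1..5:
Weights = [1/2, 1/3, 1/4, 1/5, 1/6]
Actual relevance: [0, 3, 5, 5, 3]
DCG = 0/2 + 3/3 + 5/4 + 5/5 + 3/6 = 15/4
Ideal relevance (sorted desc): [5, 5, 3, 3, 0]
Ideal DCG = 5/2 + 5/3 + 3/4 + 3/5 + 0/6 = 331/60
nDCG = DCG / ideal_DCG = 15/4 / 331/60 = 225/331

225/331


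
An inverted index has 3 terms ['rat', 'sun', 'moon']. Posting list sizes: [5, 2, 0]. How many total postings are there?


Summing posting list sizes:
'rat': 5 postings
'sun': 2 postings
'moon': 0 postings
Total = 5 + 2 + 0 = 7

7


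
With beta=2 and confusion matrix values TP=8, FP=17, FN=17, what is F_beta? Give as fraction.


P = TP/(TP+FP) = 8/25 = 8/25
R = TP/(TP+FN) = 8/25 = 8/25
beta^2 = 2^2 = 4
(1 + beta^2) = 5
Numerator = (1+beta^2)*P*R = 64/125
Denominator = beta^2*P + R = 32/25 + 8/25 = 8/5
F_beta = 8/25

8/25


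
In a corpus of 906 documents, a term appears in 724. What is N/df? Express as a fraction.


IDF ratio = N / df
= 906 / 724
= 453/362

453/362


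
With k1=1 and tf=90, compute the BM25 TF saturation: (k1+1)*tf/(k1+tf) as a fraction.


BM25 TF component = (k1+1)*tf / (k1+tf)
k1 = 1, tf = 90
Numerator = (1+1)*90 = 180
Denominator = 1 + 90 = 91
= 180/91 = 180/91

180/91


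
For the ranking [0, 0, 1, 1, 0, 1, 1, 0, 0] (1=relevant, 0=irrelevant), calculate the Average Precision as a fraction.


Computing P@k for each relevant position:
Position 1: not relevant
Position 2: not relevant
Position 3: relevant, P@3 = 1/3 = 1/3
Position 4: relevant, P@4 = 2/4 = 1/2
Position 5: not relevant
Position 6: relevant, P@6 = 3/6 = 1/2
Position 7: relevant, P@7 = 4/7 = 4/7
Position 8: not relevant
Position 9: not relevant
Sum of P@k = 1/3 + 1/2 + 1/2 + 4/7 = 40/21
AP = 40/21 / 4 = 10/21

10/21


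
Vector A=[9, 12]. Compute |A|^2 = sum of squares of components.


|A|^2 = sum of squared components
A[0]^2 = 9^2 = 81
A[1]^2 = 12^2 = 144
Sum = 81 + 144 = 225

225


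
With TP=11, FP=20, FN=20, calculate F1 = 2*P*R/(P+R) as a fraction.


F1 = 2 * P * R / (P + R)
P = TP/(TP+FP) = 11/31 = 11/31
R = TP/(TP+FN) = 11/31 = 11/31
2 * P * R = 2 * 11/31 * 11/31 = 242/961
P + R = 11/31 + 11/31 = 22/31
F1 = 242/961 / 22/31 = 11/31

11/31


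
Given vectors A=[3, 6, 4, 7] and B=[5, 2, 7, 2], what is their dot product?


Dot product = sum of element-wise products
A[0]*B[0] = 3*5 = 15
A[1]*B[1] = 6*2 = 12
A[2]*B[2] = 4*7 = 28
A[3]*B[3] = 7*2 = 14
Sum = 15 + 12 + 28 + 14 = 69

69


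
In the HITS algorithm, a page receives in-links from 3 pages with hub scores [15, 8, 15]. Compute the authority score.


Authority = sum of hub scores of in-linkers
In-link 1: hub score = 15
In-link 2: hub score = 8
In-link 3: hub score = 15
Authority = 15 + 8 + 15 = 38

38


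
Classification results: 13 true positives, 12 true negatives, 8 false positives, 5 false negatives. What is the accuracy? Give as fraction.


Accuracy = (TP + TN) / (TP + TN + FP + FN)
TP + TN = 13 + 12 = 25
Total = 13 + 12 + 8 + 5 = 38
Accuracy = 25 / 38 = 25/38

25/38


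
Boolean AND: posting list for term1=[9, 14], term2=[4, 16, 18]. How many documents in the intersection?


Boolean AND: find intersection of posting lists
term1 docs: [9, 14]
term2 docs: [4, 16, 18]
Intersection: []
|intersection| = 0

0


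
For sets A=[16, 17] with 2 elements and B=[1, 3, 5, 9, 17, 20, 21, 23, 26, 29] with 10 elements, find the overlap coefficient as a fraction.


A intersect B = [17]
|A intersect B| = 1
min(|A|, |B|) = min(2, 10) = 2
Overlap = 1 / 2 = 1/2

1/2


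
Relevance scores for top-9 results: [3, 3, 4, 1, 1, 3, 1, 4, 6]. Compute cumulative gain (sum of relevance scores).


Cumulative Gain = sum of relevance scores
Position 1: rel=3, running sum=3
Position 2: rel=3, running sum=6
Position 3: rel=4, running sum=10
Position 4: rel=1, running sum=11
Position 5: rel=1, running sum=12
Position 6: rel=3, running sum=15
Position 7: rel=1, running sum=16
Position 8: rel=4, running sum=20
Position 9: rel=6, running sum=26
CG = 26

26


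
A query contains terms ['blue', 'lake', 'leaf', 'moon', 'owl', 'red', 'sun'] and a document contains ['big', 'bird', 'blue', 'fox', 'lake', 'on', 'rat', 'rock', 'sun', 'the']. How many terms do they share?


Query terms: ['blue', 'lake', 'leaf', 'moon', 'owl', 'red', 'sun']
Document terms: ['big', 'bird', 'blue', 'fox', 'lake', 'on', 'rat', 'rock', 'sun', 'the']
Common terms: ['blue', 'lake', 'sun']
Overlap count = 3

3


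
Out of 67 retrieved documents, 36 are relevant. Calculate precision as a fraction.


Precision = relevant_retrieved / total_retrieved
= 36 / 67
= 36 / (36 + 31)
= 36/67

36/67


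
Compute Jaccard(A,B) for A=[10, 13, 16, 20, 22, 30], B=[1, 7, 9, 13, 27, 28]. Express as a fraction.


A intersect B = [13]
|A intersect B| = 1
A union B = [1, 7, 9, 10, 13, 16, 20, 22, 27, 28, 30]
|A union B| = 11
Jaccard = 1/11 = 1/11

1/11


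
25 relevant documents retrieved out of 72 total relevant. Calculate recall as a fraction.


Recall = retrieved_relevant / total_relevant
= 25 / 72
= 25 / (25 + 47)
= 25/72

25/72


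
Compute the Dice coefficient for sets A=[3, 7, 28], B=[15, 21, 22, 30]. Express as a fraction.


A intersect B = []
|A intersect B| = 0
|A| = 3, |B| = 4
Dice = 2*0 / (3+4)
= 0 / 7 = 0

0


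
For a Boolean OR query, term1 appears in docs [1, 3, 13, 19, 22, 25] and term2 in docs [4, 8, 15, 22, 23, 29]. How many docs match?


Boolean OR: find union of posting lists
term1 docs: [1, 3, 13, 19, 22, 25]
term2 docs: [4, 8, 15, 22, 23, 29]
Union: [1, 3, 4, 8, 13, 15, 19, 22, 23, 25, 29]
|union| = 11

11


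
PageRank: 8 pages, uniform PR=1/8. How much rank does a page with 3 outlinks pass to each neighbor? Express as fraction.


Initial PR = 1/8 = 1/8
Outlinks = 3
Contribution per link = PR / outlinks
= 1/8 / 3
= 1/24

1/24


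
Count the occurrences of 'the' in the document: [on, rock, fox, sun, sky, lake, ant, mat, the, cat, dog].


Document has 11 words
Scanning for 'the':
Found at positions: [8]
Count = 1

1


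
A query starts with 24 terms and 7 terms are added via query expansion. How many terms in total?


Original terms: 24
Expansion terms: 7
Total = 24 + 7 = 31

31


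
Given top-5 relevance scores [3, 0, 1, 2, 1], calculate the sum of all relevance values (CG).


Cumulative Gain = sum of relevance scores
Position 1: rel=3, running sum=3
Position 2: rel=0, running sum=3
Position 3: rel=1, running sum=4
Position 4: rel=2, running sum=6
Position 5: rel=1, running sum=7
CG = 7

7


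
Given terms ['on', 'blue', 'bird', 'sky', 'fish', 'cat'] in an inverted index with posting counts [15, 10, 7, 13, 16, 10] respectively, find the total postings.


Summing posting list sizes:
'on': 15 postings
'blue': 10 postings
'bird': 7 postings
'sky': 13 postings
'fish': 16 postings
'cat': 10 postings
Total = 15 + 10 + 7 + 13 + 16 + 10 = 71

71


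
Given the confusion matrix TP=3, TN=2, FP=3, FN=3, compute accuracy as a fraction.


Accuracy = (TP + TN) / (TP + TN + FP + FN)
TP + TN = 3 + 2 = 5
Total = 3 + 2 + 3 + 3 = 11
Accuracy = 5 / 11 = 5/11

5/11


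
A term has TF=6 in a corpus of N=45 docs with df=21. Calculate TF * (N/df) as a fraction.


TF * (N/df)
= 6 * (45/21)
= 6 * 15/7
= 90/7

90/7


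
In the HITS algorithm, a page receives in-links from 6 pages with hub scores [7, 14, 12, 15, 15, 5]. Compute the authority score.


Authority = sum of hub scores of in-linkers
In-link 1: hub score = 7
In-link 2: hub score = 14
In-link 3: hub score = 12
In-link 4: hub score = 15
In-link 5: hub score = 15
In-link 6: hub score = 5
Authority = 7 + 14 + 12 + 15 + 15 + 5 = 68

68


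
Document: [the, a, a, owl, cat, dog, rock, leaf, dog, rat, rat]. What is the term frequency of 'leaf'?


Document has 11 words
Scanning for 'leaf':
Found at positions: [7]
Count = 1

1


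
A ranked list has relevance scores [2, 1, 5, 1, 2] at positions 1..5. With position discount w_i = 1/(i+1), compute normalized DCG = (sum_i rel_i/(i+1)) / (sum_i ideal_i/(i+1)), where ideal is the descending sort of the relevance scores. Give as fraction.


Position discount weights w_i = 1/(i+1) for i=1..5:
Weights = [1/2, 1/3, 1/4, 1/5, 1/6]
Actual relevance: [2, 1, 5, 1, 2]
DCG = 2/2 + 1/3 + 5/4 + 1/5 + 2/6 = 187/60
Ideal relevance (sorted desc): [5, 2, 2, 1, 1]
Ideal DCG = 5/2 + 2/3 + 2/4 + 1/5 + 1/6 = 121/30
nDCG = DCG / ideal_DCG = 187/60 / 121/30 = 17/22

17/22


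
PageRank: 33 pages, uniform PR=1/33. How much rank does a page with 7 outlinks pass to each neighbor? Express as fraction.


Initial PR = 1/33 = 1/33
Outlinks = 7
Contribution per link = PR / outlinks
= 1/33 / 7
= 1/231

1/231


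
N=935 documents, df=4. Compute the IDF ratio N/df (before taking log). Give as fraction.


IDF ratio = N / df
= 935 / 4
= 935/4

935/4


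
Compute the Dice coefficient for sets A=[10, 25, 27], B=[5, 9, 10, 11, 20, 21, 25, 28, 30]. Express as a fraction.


A intersect B = [10, 25]
|A intersect B| = 2
|A| = 3, |B| = 9
Dice = 2*2 / (3+9)
= 4 / 12 = 1/3

1/3


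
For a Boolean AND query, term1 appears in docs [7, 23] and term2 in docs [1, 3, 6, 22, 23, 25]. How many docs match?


Boolean AND: find intersection of posting lists
term1 docs: [7, 23]
term2 docs: [1, 3, 6, 22, 23, 25]
Intersection: [23]
|intersection| = 1

1


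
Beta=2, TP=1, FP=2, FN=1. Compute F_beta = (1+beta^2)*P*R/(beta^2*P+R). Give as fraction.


P = TP/(TP+FP) = 1/3 = 1/3
R = TP/(TP+FN) = 1/2 = 1/2
beta^2 = 2^2 = 4
(1 + beta^2) = 5
Numerator = (1+beta^2)*P*R = 5/6
Denominator = beta^2*P + R = 4/3 + 1/2 = 11/6
F_beta = 5/11

5/11


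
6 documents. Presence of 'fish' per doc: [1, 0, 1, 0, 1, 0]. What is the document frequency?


Checking each document for 'fish':
Doc 1: present
Doc 2: absent
Doc 3: present
Doc 4: absent
Doc 5: present
Doc 6: absent
df = sum of presences = 1 + 0 + 1 + 0 + 1 + 0 = 3

3


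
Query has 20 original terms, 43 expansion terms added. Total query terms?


Original terms: 20
Expansion terms: 43
Total = 20 + 43 = 63

63


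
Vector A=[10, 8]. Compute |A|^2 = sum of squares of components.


|A|^2 = sum of squared components
A[0]^2 = 10^2 = 100
A[1]^2 = 8^2 = 64
Sum = 100 + 64 = 164

164


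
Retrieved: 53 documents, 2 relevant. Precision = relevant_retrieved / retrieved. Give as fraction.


Precision = relevant_retrieved / total_retrieved
= 2 / 53
= 2 / (2 + 51)
= 2/53

2/53


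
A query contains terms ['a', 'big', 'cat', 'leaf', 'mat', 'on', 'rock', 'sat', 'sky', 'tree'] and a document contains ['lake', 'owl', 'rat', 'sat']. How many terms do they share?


Query terms: ['a', 'big', 'cat', 'leaf', 'mat', 'on', 'rock', 'sat', 'sky', 'tree']
Document terms: ['lake', 'owl', 'rat', 'sat']
Common terms: ['sat']
Overlap count = 1

1


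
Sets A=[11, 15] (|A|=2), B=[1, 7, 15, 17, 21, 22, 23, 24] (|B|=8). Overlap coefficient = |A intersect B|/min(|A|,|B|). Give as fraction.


A intersect B = [15]
|A intersect B| = 1
min(|A|, |B|) = min(2, 8) = 2
Overlap = 1 / 2 = 1/2

1/2


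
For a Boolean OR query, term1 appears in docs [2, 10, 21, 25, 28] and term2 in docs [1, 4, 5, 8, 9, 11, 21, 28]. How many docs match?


Boolean OR: find union of posting lists
term1 docs: [2, 10, 21, 25, 28]
term2 docs: [1, 4, 5, 8, 9, 11, 21, 28]
Union: [1, 2, 4, 5, 8, 9, 10, 11, 21, 25, 28]
|union| = 11

11


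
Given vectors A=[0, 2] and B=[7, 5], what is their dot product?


Dot product = sum of element-wise products
A[0]*B[0] = 0*7 = 0
A[1]*B[1] = 2*5 = 10
Sum = 0 + 10 = 10

10


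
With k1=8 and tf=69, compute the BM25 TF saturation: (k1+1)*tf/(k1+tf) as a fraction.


BM25 TF component = (k1+1)*tf / (k1+tf)
k1 = 8, tf = 69
Numerator = (8+1)*69 = 621
Denominator = 8 + 69 = 77
= 621/77 = 621/77

621/77


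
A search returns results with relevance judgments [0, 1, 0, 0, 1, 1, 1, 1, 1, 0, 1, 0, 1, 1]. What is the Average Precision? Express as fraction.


Computing P@k for each relevant position:
Position 1: not relevant
Position 2: relevant, P@2 = 1/2 = 1/2
Position 3: not relevant
Position 4: not relevant
Position 5: relevant, P@5 = 2/5 = 2/5
Position 6: relevant, P@6 = 3/6 = 1/2
Position 7: relevant, P@7 = 4/7 = 4/7
Position 8: relevant, P@8 = 5/8 = 5/8
Position 9: relevant, P@9 = 6/9 = 2/3
Position 10: not relevant
Position 11: relevant, P@11 = 7/11 = 7/11
Position 12: not relevant
Position 13: relevant, P@13 = 8/13 = 8/13
Position 14: relevant, P@14 = 9/14 = 9/14
Sum of P@k = 1/2 + 2/5 + 1/2 + 4/7 + 5/8 + 2/3 + 7/11 + 8/13 + 9/14 = 619543/120120
AP = 619543/120120 / 9 = 619543/1081080

619543/1081080


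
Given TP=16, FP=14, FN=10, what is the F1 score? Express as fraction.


F1 = 2 * P * R / (P + R)
P = TP/(TP+FP) = 16/30 = 8/15
R = TP/(TP+FN) = 16/26 = 8/13
2 * P * R = 2 * 8/15 * 8/13 = 128/195
P + R = 8/15 + 8/13 = 224/195
F1 = 128/195 / 224/195 = 4/7

4/7


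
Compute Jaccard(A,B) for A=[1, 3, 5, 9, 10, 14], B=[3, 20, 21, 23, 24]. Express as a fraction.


A intersect B = [3]
|A intersect B| = 1
A union B = [1, 3, 5, 9, 10, 14, 20, 21, 23, 24]
|A union B| = 10
Jaccard = 1/10 = 1/10

1/10


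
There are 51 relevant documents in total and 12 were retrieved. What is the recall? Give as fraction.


Recall = retrieved_relevant / total_relevant
= 12 / 51
= 12 / (12 + 39)
= 4/17

4/17


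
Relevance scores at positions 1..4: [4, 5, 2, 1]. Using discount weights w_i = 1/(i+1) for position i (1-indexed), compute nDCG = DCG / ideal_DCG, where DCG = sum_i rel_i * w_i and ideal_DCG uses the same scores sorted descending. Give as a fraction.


Position discount weights w_i = 1/(i+1) for i=1..4:
Weights = [1/2, 1/3, 1/4, 1/5]
Actual relevance: [4, 5, 2, 1]
DCG = 4/2 + 5/3 + 2/4 + 1/5 = 131/30
Ideal relevance (sorted desc): [5, 4, 2, 1]
Ideal DCG = 5/2 + 4/3 + 2/4 + 1/5 = 68/15
nDCG = DCG / ideal_DCG = 131/30 / 68/15 = 131/136

131/136


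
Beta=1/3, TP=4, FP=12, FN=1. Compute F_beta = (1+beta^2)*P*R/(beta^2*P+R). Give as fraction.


P = TP/(TP+FP) = 4/16 = 1/4
R = TP/(TP+FN) = 4/5 = 4/5
beta^2 = 1/3^2 = 1/9
(1 + beta^2) = 10/9
Numerator = (1+beta^2)*P*R = 2/9
Denominator = beta^2*P + R = 1/36 + 4/5 = 149/180
F_beta = 40/149

40/149


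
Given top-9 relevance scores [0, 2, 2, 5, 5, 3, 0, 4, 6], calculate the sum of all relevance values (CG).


Cumulative Gain = sum of relevance scores
Position 1: rel=0, running sum=0
Position 2: rel=2, running sum=2
Position 3: rel=2, running sum=4
Position 4: rel=5, running sum=9
Position 5: rel=5, running sum=14
Position 6: rel=3, running sum=17
Position 7: rel=0, running sum=17
Position 8: rel=4, running sum=21
Position 9: rel=6, running sum=27
CG = 27

27


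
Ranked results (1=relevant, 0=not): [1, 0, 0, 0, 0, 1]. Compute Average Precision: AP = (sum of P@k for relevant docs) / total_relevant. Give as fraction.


Computing P@k for each relevant position:
Position 1: relevant, P@1 = 1/1 = 1
Position 2: not relevant
Position 3: not relevant
Position 4: not relevant
Position 5: not relevant
Position 6: relevant, P@6 = 2/6 = 1/3
Sum of P@k = 1 + 1/3 = 4/3
AP = 4/3 / 2 = 2/3

2/3


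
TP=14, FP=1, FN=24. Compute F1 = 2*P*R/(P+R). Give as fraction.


F1 = 2 * P * R / (P + R)
P = TP/(TP+FP) = 14/15 = 14/15
R = TP/(TP+FN) = 14/38 = 7/19
2 * P * R = 2 * 14/15 * 7/19 = 196/285
P + R = 14/15 + 7/19 = 371/285
F1 = 196/285 / 371/285 = 28/53

28/53


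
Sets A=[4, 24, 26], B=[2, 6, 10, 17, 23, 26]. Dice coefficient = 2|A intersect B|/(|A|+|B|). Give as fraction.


A intersect B = [26]
|A intersect B| = 1
|A| = 3, |B| = 6
Dice = 2*1 / (3+6)
= 2 / 9 = 2/9

2/9


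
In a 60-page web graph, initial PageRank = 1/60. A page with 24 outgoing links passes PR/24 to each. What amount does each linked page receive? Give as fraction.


Initial PR = 1/60 = 1/60
Outlinks = 24
Contribution per link = PR / outlinks
= 1/60 / 24
= 1/1440

1/1440


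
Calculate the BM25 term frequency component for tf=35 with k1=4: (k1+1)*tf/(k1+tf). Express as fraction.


BM25 TF component = (k1+1)*tf / (k1+tf)
k1 = 4, tf = 35
Numerator = (4+1)*35 = 175
Denominator = 4 + 35 = 39
= 175/39 = 175/39

175/39


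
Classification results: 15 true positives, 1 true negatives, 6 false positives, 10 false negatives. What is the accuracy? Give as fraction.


Accuracy = (TP + TN) / (TP + TN + FP + FN)
TP + TN = 15 + 1 = 16
Total = 15 + 1 + 6 + 10 = 32
Accuracy = 16 / 32 = 1/2

1/2


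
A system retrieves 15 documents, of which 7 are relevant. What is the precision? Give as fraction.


Precision = relevant_retrieved / total_retrieved
= 7 / 15
= 7 / (7 + 8)
= 7/15

7/15


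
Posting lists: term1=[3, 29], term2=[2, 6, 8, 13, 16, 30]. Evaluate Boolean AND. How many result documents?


Boolean AND: find intersection of posting lists
term1 docs: [3, 29]
term2 docs: [2, 6, 8, 13, 16, 30]
Intersection: []
|intersection| = 0

0


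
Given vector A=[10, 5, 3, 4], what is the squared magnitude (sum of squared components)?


|A|^2 = sum of squared components
A[0]^2 = 10^2 = 100
A[1]^2 = 5^2 = 25
A[2]^2 = 3^2 = 9
A[3]^2 = 4^2 = 16
Sum = 100 + 25 + 9 + 16 = 150

150


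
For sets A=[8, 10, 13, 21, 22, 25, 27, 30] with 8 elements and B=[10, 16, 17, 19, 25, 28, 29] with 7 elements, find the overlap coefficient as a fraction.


A intersect B = [10, 25]
|A intersect B| = 2
min(|A|, |B|) = min(8, 7) = 7
Overlap = 2 / 7 = 2/7

2/7


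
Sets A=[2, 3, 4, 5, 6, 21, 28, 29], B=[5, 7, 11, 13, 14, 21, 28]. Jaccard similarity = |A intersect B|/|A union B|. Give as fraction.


A intersect B = [5, 21, 28]
|A intersect B| = 3
A union B = [2, 3, 4, 5, 6, 7, 11, 13, 14, 21, 28, 29]
|A union B| = 12
Jaccard = 3/12 = 1/4

1/4


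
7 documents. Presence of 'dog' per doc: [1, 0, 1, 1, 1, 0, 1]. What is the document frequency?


Checking each document for 'dog':
Doc 1: present
Doc 2: absent
Doc 3: present
Doc 4: present
Doc 5: present
Doc 6: absent
Doc 7: present
df = sum of presences = 1 + 0 + 1 + 1 + 1 + 0 + 1 = 5

5


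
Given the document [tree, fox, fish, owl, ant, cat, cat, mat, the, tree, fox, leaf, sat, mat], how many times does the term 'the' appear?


Document has 14 words
Scanning for 'the':
Found at positions: [8]
Count = 1

1


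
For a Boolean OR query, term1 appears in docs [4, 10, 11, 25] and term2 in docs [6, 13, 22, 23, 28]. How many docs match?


Boolean OR: find union of posting lists
term1 docs: [4, 10, 11, 25]
term2 docs: [6, 13, 22, 23, 28]
Union: [4, 6, 10, 11, 13, 22, 23, 25, 28]
|union| = 9

9


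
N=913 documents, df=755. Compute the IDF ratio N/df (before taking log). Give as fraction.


IDF ratio = N / df
= 913 / 755
= 913/755

913/755


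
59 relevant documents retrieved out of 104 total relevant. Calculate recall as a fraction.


Recall = retrieved_relevant / total_relevant
= 59 / 104
= 59 / (59 + 45)
= 59/104

59/104


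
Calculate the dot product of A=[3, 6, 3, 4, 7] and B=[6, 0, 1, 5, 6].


Dot product = sum of element-wise products
A[0]*B[0] = 3*6 = 18
A[1]*B[1] = 6*0 = 0
A[2]*B[2] = 3*1 = 3
A[3]*B[3] = 4*5 = 20
A[4]*B[4] = 7*6 = 42
Sum = 18 + 0 + 3 + 20 + 42 = 83

83


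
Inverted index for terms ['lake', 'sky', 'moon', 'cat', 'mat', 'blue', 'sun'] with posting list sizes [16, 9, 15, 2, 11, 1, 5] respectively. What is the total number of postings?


Summing posting list sizes:
'lake': 16 postings
'sky': 9 postings
'moon': 15 postings
'cat': 2 postings
'mat': 11 postings
'blue': 1 postings
'sun': 5 postings
Total = 16 + 9 + 15 + 2 + 11 + 1 + 5 = 59

59


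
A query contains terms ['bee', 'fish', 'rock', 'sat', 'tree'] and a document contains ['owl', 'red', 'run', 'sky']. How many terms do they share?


Query terms: ['bee', 'fish', 'rock', 'sat', 'tree']
Document terms: ['owl', 'red', 'run', 'sky']
Common terms: []
Overlap count = 0

0


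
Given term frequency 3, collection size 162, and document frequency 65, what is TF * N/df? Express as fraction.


TF * (N/df)
= 3 * (162/65)
= 3 * 162/65
= 486/65

486/65


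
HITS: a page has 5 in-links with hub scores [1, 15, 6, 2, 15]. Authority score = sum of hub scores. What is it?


Authority = sum of hub scores of in-linkers
In-link 1: hub score = 1
In-link 2: hub score = 15
In-link 3: hub score = 6
In-link 4: hub score = 2
In-link 5: hub score = 15
Authority = 1 + 15 + 6 + 2 + 15 = 39

39


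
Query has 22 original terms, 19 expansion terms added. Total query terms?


Original terms: 22
Expansion terms: 19
Total = 22 + 19 = 41

41


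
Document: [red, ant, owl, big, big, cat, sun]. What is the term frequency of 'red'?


Document has 7 words
Scanning for 'red':
Found at positions: [0]
Count = 1

1


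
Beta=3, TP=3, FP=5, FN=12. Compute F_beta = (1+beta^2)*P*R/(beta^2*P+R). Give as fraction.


P = TP/(TP+FP) = 3/8 = 3/8
R = TP/(TP+FN) = 3/15 = 1/5
beta^2 = 3^2 = 9
(1 + beta^2) = 10
Numerator = (1+beta^2)*P*R = 3/4
Denominator = beta^2*P + R = 27/8 + 1/5 = 143/40
F_beta = 30/143

30/143


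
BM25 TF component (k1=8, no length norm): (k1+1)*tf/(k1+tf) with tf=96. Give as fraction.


BM25 TF component = (k1+1)*tf / (k1+tf)
k1 = 8, tf = 96
Numerator = (8+1)*96 = 864
Denominator = 8 + 96 = 104
= 864/104 = 108/13

108/13


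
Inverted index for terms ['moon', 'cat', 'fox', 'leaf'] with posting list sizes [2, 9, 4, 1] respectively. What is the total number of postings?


Summing posting list sizes:
'moon': 2 postings
'cat': 9 postings
'fox': 4 postings
'leaf': 1 postings
Total = 2 + 9 + 4 + 1 = 16

16


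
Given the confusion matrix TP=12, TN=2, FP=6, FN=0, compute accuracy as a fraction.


Accuracy = (TP + TN) / (TP + TN + FP + FN)
TP + TN = 12 + 2 = 14
Total = 12 + 2 + 6 + 0 = 20
Accuracy = 14 / 20 = 7/10

7/10


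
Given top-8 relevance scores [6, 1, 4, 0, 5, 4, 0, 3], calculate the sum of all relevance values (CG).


Cumulative Gain = sum of relevance scores
Position 1: rel=6, running sum=6
Position 2: rel=1, running sum=7
Position 3: rel=4, running sum=11
Position 4: rel=0, running sum=11
Position 5: rel=5, running sum=16
Position 6: rel=4, running sum=20
Position 7: rel=0, running sum=20
Position 8: rel=3, running sum=23
CG = 23

23


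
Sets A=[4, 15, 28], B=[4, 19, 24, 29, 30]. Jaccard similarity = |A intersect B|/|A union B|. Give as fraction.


A intersect B = [4]
|A intersect B| = 1
A union B = [4, 15, 19, 24, 28, 29, 30]
|A union B| = 7
Jaccard = 1/7 = 1/7

1/7


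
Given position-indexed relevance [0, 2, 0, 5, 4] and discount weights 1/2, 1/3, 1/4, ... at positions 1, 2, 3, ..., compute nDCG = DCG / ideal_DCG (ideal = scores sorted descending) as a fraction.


Position discount weights w_i = 1/(i+1) for i=1..5:
Weights = [1/2, 1/3, 1/4, 1/5, 1/6]
Actual relevance: [0, 2, 0, 5, 4]
DCG = 0/2 + 2/3 + 0/4 + 5/5 + 4/6 = 7/3
Ideal relevance (sorted desc): [5, 4, 2, 0, 0]
Ideal DCG = 5/2 + 4/3 + 2/4 + 0/5 + 0/6 = 13/3
nDCG = DCG / ideal_DCG = 7/3 / 13/3 = 7/13

7/13


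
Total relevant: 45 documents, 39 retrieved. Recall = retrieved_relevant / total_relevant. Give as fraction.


Recall = retrieved_relevant / total_relevant
= 39 / 45
= 39 / (39 + 6)
= 13/15

13/15


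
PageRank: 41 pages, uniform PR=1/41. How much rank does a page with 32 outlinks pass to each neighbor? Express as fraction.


Initial PR = 1/41 = 1/41
Outlinks = 32
Contribution per link = PR / outlinks
= 1/41 / 32
= 1/1312

1/1312


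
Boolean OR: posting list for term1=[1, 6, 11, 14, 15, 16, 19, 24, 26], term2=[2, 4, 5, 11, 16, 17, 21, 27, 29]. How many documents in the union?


Boolean OR: find union of posting lists
term1 docs: [1, 6, 11, 14, 15, 16, 19, 24, 26]
term2 docs: [2, 4, 5, 11, 16, 17, 21, 27, 29]
Union: [1, 2, 4, 5, 6, 11, 14, 15, 16, 17, 19, 21, 24, 26, 27, 29]
|union| = 16

16


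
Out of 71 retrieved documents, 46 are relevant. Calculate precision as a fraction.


Precision = relevant_retrieved / total_retrieved
= 46 / 71
= 46 / (46 + 25)
= 46/71

46/71


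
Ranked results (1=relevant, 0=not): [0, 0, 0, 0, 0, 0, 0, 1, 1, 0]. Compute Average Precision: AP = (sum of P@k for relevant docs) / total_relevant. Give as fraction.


Computing P@k for each relevant position:
Position 1: not relevant
Position 2: not relevant
Position 3: not relevant
Position 4: not relevant
Position 5: not relevant
Position 6: not relevant
Position 7: not relevant
Position 8: relevant, P@8 = 1/8 = 1/8
Position 9: relevant, P@9 = 2/9 = 2/9
Position 10: not relevant
Sum of P@k = 1/8 + 2/9 = 25/72
AP = 25/72 / 2 = 25/144

25/144


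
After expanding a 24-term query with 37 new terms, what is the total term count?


Original terms: 24
Expansion terms: 37
Total = 24 + 37 = 61

61


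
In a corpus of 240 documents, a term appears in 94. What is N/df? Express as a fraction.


IDF ratio = N / df
= 240 / 94
= 120/47

120/47


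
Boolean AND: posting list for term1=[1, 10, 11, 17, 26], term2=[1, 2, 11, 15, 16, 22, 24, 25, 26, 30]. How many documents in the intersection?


Boolean AND: find intersection of posting lists
term1 docs: [1, 10, 11, 17, 26]
term2 docs: [1, 2, 11, 15, 16, 22, 24, 25, 26, 30]
Intersection: [1, 11, 26]
|intersection| = 3

3


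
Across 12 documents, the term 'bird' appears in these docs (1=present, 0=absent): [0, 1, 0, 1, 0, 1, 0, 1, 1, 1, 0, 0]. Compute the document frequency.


Checking each document for 'bird':
Doc 1: absent
Doc 2: present
Doc 3: absent
Doc 4: present
Doc 5: absent
Doc 6: present
Doc 7: absent
Doc 8: present
Doc 9: present
Doc 10: present
Doc 11: absent
Doc 12: absent
df = sum of presences = 0 + 1 + 0 + 1 + 0 + 1 + 0 + 1 + 1 + 1 + 0 + 0 = 6

6


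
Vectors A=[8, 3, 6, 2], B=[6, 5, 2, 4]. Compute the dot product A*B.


Dot product = sum of element-wise products
A[0]*B[0] = 8*6 = 48
A[1]*B[1] = 3*5 = 15
A[2]*B[2] = 6*2 = 12
A[3]*B[3] = 2*4 = 8
Sum = 48 + 15 + 12 + 8 = 83

83


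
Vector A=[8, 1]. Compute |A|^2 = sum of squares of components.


|A|^2 = sum of squared components
A[0]^2 = 8^2 = 64
A[1]^2 = 1^2 = 1
Sum = 64 + 1 = 65

65


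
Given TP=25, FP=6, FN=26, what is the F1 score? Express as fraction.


F1 = 2 * P * R / (P + R)
P = TP/(TP+FP) = 25/31 = 25/31
R = TP/(TP+FN) = 25/51 = 25/51
2 * P * R = 2 * 25/31 * 25/51 = 1250/1581
P + R = 25/31 + 25/51 = 2050/1581
F1 = 1250/1581 / 2050/1581 = 25/41

25/41


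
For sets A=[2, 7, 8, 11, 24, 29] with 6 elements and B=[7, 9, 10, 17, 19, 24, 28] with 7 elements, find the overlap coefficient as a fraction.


A intersect B = [7, 24]
|A intersect B| = 2
min(|A|, |B|) = min(6, 7) = 6
Overlap = 2 / 6 = 1/3

1/3


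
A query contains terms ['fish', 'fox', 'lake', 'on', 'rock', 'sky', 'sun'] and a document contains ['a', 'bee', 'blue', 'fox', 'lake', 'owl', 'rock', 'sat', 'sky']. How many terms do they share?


Query terms: ['fish', 'fox', 'lake', 'on', 'rock', 'sky', 'sun']
Document terms: ['a', 'bee', 'blue', 'fox', 'lake', 'owl', 'rock', 'sat', 'sky']
Common terms: ['fox', 'lake', 'rock', 'sky']
Overlap count = 4

4


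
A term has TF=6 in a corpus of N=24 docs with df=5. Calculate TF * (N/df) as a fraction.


TF * (N/df)
= 6 * (24/5)
= 6 * 24/5
= 144/5

144/5


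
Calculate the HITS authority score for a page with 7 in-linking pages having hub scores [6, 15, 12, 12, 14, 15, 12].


Authority = sum of hub scores of in-linkers
In-link 1: hub score = 6
In-link 2: hub score = 15
In-link 3: hub score = 12
In-link 4: hub score = 12
In-link 5: hub score = 14
In-link 6: hub score = 15
In-link 7: hub score = 12
Authority = 6 + 15 + 12 + 12 + 14 + 15 + 12 = 86

86


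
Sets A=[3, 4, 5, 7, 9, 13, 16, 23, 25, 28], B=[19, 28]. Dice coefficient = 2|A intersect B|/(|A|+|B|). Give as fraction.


A intersect B = [28]
|A intersect B| = 1
|A| = 10, |B| = 2
Dice = 2*1 / (10+2)
= 2 / 12 = 1/6

1/6


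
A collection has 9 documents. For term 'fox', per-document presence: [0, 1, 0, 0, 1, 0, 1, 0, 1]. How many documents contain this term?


Checking each document for 'fox':
Doc 1: absent
Doc 2: present
Doc 3: absent
Doc 4: absent
Doc 5: present
Doc 6: absent
Doc 7: present
Doc 8: absent
Doc 9: present
df = sum of presences = 0 + 1 + 0 + 0 + 1 + 0 + 1 + 0 + 1 = 4

4


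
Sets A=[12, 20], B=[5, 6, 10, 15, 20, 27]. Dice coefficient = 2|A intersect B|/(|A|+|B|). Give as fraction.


A intersect B = [20]
|A intersect B| = 1
|A| = 2, |B| = 6
Dice = 2*1 / (2+6)
= 2 / 8 = 1/4

1/4


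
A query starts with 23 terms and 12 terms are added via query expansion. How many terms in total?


Original terms: 23
Expansion terms: 12
Total = 23 + 12 = 35

35


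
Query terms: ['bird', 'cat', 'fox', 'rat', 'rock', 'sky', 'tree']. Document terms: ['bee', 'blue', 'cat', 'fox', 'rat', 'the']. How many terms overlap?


Query terms: ['bird', 'cat', 'fox', 'rat', 'rock', 'sky', 'tree']
Document terms: ['bee', 'blue', 'cat', 'fox', 'rat', 'the']
Common terms: ['cat', 'fox', 'rat']
Overlap count = 3

3


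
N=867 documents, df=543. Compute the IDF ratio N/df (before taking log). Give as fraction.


IDF ratio = N / df
= 867 / 543
= 289/181

289/181


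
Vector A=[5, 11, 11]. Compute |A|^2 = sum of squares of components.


|A|^2 = sum of squared components
A[0]^2 = 5^2 = 25
A[1]^2 = 11^2 = 121
A[2]^2 = 11^2 = 121
Sum = 25 + 121 + 121 = 267

267


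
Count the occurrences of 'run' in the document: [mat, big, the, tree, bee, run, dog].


Document has 7 words
Scanning for 'run':
Found at positions: [5]
Count = 1

1


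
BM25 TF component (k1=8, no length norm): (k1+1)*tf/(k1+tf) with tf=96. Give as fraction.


BM25 TF component = (k1+1)*tf / (k1+tf)
k1 = 8, tf = 96
Numerator = (8+1)*96 = 864
Denominator = 8 + 96 = 104
= 864/104 = 108/13

108/13


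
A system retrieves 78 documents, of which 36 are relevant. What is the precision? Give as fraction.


Precision = relevant_retrieved / total_retrieved
= 36 / 78
= 36 / (36 + 42)
= 6/13

6/13


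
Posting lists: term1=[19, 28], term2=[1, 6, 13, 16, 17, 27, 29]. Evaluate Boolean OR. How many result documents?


Boolean OR: find union of posting lists
term1 docs: [19, 28]
term2 docs: [1, 6, 13, 16, 17, 27, 29]
Union: [1, 6, 13, 16, 17, 19, 27, 28, 29]
|union| = 9

9
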